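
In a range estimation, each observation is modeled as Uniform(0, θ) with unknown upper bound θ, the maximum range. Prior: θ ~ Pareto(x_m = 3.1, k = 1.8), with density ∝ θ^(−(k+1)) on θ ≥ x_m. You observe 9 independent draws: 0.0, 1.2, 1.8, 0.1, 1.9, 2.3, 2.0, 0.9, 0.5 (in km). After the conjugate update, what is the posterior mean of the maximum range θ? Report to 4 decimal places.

3.4163

A Pareto(scale x_m, shape k) prior on the upper bound θ of Uniform(0, θ) is conjugate: posterior is Pareto(max(x_m, max xᵢ), k + n).
Sample maximum = 2.3; prior scale x_m = 3.1 → posterior scale = max = 3.1.
Posterior shape = 1.8 + 9 = 10.8.
E[θ|data] = k·x_m/(k−1) = 10.8·3.1/9.8 = 3.4163.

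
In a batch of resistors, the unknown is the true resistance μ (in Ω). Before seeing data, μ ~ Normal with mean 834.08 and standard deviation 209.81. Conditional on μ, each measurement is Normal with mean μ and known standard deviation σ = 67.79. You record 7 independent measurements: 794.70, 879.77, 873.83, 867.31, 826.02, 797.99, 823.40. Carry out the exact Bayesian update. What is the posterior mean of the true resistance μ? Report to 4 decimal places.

For Normal data with known variance σ², a Normal(μ₀, σ₀²) prior on μ is conjugate. Posterior precision = 1/σ₀² + n/σ²; posterior mean is the precision-weighted average of μ₀ and x̄.
Σxᵢ = 794.70 + 879.77 + 873.83 + 867.31 + 826.02 + 797.99 + 823.40 = 5863.02, so n·x̄ = 5863.02.
σ₀² = 209.81² = 44020.2361, σ² = 67.79² = 4595.4841; σ² + n·σ₀² = 4595.4841 + 7·44020.2361 = 312737.1368.
Posterior mean = (μ₀/σ₀² + n·x̄/σ²)/(1/σ₀² + n/σ²) = (σ²·μ₀ + σ₀²·n·x̄)/(σ² + n·σ₀²) = (4595.4841·834.08 + 44020.2361·5863.02)/312737.1368 = 261924526.03715/312737.1368 = 837.5229.

837.5229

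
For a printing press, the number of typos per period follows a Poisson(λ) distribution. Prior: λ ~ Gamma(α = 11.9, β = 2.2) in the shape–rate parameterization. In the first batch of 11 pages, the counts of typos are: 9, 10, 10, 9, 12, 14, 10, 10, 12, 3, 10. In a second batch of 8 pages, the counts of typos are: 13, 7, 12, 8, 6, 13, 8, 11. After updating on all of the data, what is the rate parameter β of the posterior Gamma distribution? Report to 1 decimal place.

With a Gamma(shape α, rate β) prior, the Poisson likelihood is conjugate: the posterior is Gamma(α + ΣXᵢ, β + n).
Batch 1: sum of counts S = 109 over n = 11 pages.
After batch 1: Gamma(α+S, β+n) = Gamma(11.9+109, 2.2+11) = Gamma(120.9, 13.2).
Batch 2: sum of counts S = 78 over n = 8 pages.
After batch 2: Gamma(α+S, β+n) = Gamma(120.9+78, 13.2+8) = Gamma(198.9, 21.2).
Posterior β = 21.2.

21.2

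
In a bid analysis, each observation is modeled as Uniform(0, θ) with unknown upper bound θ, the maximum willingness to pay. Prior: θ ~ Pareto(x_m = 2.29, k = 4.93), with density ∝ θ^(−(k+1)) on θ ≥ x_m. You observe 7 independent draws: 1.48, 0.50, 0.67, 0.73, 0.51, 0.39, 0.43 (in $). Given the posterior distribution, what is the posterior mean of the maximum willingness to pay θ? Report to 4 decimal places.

2.4995

A Pareto(scale x_m, shape k) prior on the upper bound θ of Uniform(0, θ) is conjugate: posterior is Pareto(max(x_m, max xᵢ), k + n).
Sample maximum = 1.48; prior scale x_m = 2.29 → posterior scale = max = 2.29.
Posterior shape = 4.93 + 7 = 11.93.
E[θ|data] = k·x_m/(k−1) = 11.93·2.29/10.93 = 2.4995.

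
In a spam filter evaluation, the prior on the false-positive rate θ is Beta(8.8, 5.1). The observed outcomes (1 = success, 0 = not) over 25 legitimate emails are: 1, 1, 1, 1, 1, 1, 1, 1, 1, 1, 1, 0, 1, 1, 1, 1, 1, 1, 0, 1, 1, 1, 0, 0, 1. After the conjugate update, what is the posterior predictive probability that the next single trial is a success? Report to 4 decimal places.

0.7661

The Beta prior is conjugate to a Binomial/Bernoulli likelihood; the update adds successes to α and failures to β.
Posterior: Beta(α+k, β+n−k) = Beta(8.8+21, 5.1+4) = Beta(29.8, 9.1).
For a single future Bernoulli trial, P(success | data) = α/(α+β) = 0.7661.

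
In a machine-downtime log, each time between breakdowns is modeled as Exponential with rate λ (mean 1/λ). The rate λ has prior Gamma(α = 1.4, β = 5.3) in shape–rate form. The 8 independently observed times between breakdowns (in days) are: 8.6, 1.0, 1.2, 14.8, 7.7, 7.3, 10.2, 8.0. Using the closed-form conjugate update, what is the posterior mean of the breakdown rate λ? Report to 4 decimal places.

0.1466

With a Gamma(shape α, rate β) prior on the exponential rate λ, the posterior after n observations with total T = Σxᵢ is Gamma(α+n, β+T).
Sum of observations T = 58.8 days; n = 8.
Posterior: Gamma(1.4+8, 5.3+58.8) = Gamma(9.4, 64.1).
Posterior mean of λ = α/β = 9.4/64.1 = 0.1466.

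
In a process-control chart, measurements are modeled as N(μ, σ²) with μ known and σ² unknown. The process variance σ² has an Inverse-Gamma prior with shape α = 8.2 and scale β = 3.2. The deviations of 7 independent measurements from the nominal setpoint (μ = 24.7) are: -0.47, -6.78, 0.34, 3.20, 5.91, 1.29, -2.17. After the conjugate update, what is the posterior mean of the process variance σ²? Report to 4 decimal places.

4.8713

With known mean μ and an Inverse-Gamma(α, β) prior on σ², the Normal likelihood is conjugate: posterior is Inv-Gamma(α + n/2, β + Σ(xᵢ−μ)²/2).
Σ(xᵢ−μ)² = (-0.47)² + (-6.78)² + (0.34)² + (3.20)² + (5.91)² + (1.29)² + (-2.17)² = 97.8460.
Posterior: Inv-Gamma(8.2 + 7/2, 3.2 + 97.8460/2) = Inv-Gamma(11.70, 52.12300).
E[σ²|data] = β/(α−1) = 52.12300/10.70 = 4.8713.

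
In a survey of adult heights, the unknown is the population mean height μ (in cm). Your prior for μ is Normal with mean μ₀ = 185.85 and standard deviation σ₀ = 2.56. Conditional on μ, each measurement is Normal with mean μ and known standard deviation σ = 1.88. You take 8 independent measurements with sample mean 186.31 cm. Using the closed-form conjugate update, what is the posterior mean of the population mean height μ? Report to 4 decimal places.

For Normal data with known variance σ², a Normal(μ₀, σ₀²) prior on μ is conjugate. Posterior precision = 1/σ₀² + n/σ²; posterior mean is the precision-weighted average of μ₀ and x̄.
n·x̄ = 8·186.31 = 1490.48.
σ₀² = 2.56² = 6.5536, σ² = 1.88² = 3.5344; σ² + n·σ₀² = 3.5344 + 8·6.5536 = 55.9632.
Posterior mean = (μ₀/σ₀² + n·x̄/σ²)/(1/σ₀² + n/σ²) = (σ²·μ₀ + σ₀²·n·x̄)/(σ² + n·σ₀²) = (3.5344·185.85 + 6.5536·1490.48)/55.9632 = 10424.877968/55.9632 = 186.2809.

186.2809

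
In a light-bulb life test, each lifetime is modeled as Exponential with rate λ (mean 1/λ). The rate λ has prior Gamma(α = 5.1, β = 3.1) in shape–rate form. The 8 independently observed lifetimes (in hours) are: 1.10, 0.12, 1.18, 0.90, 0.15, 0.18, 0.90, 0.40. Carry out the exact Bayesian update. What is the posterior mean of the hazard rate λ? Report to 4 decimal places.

1.6314

With a Gamma(shape α, rate β) prior on the exponential rate λ, the posterior after n observations with total T = Σxᵢ is Gamma(α+n, β+T).
Sum of observations T = 4.93 hours; n = 8.
Posterior: Gamma(5.1+8, 3.1+4.93) = Gamma(13.1, 8.03).
Posterior mean of λ = α/β = 13.1/8.03 = 1.6314.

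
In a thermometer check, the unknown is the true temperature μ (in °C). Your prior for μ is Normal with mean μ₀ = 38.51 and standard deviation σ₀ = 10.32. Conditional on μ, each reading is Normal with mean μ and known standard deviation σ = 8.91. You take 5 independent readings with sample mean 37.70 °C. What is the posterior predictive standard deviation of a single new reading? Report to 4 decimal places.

For Normal data with known variance σ², a Normal(μ₀, σ₀²) prior on μ is conjugate. Posterior precision = 1/σ₀² + n/σ²; posterior mean is the precision-weighted average of μ₀ and x̄.
σ₀² = 10.32² = 106.5024, σ² = 8.91² = 79.3881; σ² + n·σ₀² = 79.3881 + 5·106.5024 = 611.9001.
Posterior precision = 1/σ₀² + n/σ² = 1/106.5024 + 5/79.3881 = (σ² + n·σ₀²)/(σ₀²σ²) = 611.9001/(106.5024·79.3881); posterior variance σₙ² = σ₀²σ²/(σ² + n·σ₀²) = 106.5024·79.3881/611.9001 = 13.817653.
Predictive variance for one new observation = σₙ² + σ² = 106.5024·79.3881/611.9001 + 79.3881 = σ²·(σ₀² + 611.9001)/611.9001 = 79.3881·718.4025/611.9001 = 93.205753; SD = √(79.3881·718.4025/611.9001) = 9.6543.

9.6543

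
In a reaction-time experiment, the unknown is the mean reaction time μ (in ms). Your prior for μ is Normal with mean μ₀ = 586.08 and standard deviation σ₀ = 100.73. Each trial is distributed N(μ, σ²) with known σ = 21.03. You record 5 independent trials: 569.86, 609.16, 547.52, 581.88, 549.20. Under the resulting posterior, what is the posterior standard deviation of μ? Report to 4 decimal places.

For Normal data with known variance σ², a Normal(μ₀, σ₀²) prior on μ is conjugate. Posterior precision = 1/σ₀² + n/σ²; posterior mean is the precision-weighted average of μ₀ and x̄.
σ₀² = 100.73² = 10146.5329, σ² = 21.03² = 442.2609; σ² + n·σ₀² = 442.2609 + 5·10146.5329 = 51174.9254.
Posterior precision = 1/σ₀² + n/σ² = 1/10146.5329 + 5/442.2609 = (σ² + n·σ₀²)/(σ₀²σ²) = 51174.9254/(10146.5329·442.2609); posterior variance σₙ² = σ₀²σ²/(σ² + n·σ₀²) = 10146.5329·442.2609/51174.9254 = 87.687764.
Posterior SD = √σₙ² = √(10146.5329·442.2609/51174.9254) = 9.3642.

9.3642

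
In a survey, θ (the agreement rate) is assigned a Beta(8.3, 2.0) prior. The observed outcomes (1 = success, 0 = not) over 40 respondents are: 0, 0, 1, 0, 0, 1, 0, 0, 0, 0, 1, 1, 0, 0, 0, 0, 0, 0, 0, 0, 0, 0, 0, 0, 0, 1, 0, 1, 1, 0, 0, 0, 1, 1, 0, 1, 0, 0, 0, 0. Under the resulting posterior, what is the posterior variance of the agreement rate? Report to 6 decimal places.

0.004512

The Beta prior is conjugate to a Binomial/Bernoulli likelihood; the update adds successes to α and failures to β.
Posterior: Beta(α+k, β+n−k) = Beta(8.3+10, 2.0+30) = Beta(18.3, 32.0).
Var = αβ/((α+β)²(α+β+1)) = 18.3·32.0/(50.3²·51.3) = 0.004512.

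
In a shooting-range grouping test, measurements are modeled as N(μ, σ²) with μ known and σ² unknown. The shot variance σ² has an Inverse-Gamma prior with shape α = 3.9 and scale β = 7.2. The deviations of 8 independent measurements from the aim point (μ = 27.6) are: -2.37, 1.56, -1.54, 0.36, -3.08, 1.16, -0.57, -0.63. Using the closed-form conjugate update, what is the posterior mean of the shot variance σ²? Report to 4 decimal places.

2.6453

With known mean μ and an Inverse-Gamma(α, β) prior on σ², the Normal likelihood is conjugate: posterior is Inv-Gamma(α + n/2, β + Σ(xᵢ−μ)²/2).
Σ(xᵢ−μ)² = (-2.37)² + (1.56)² + (-1.54)² + (0.36)² + (-3.08)² + (1.16)² + (-0.57)² + (-0.63)² = 22.1055.
Posterior: Inv-Gamma(3.9 + 8/2, 7.2 + 22.1055/2) = Inv-Gamma(7.90, 18.25275).
E[σ²|data] = β/(α−1) = 18.25275/6.90 = 2.6453.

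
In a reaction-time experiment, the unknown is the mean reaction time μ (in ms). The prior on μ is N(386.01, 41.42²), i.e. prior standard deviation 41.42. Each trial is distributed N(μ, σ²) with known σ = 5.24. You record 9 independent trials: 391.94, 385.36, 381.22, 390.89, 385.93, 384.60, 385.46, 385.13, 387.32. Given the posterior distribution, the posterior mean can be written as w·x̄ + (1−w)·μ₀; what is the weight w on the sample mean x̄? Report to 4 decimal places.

For Normal data with known variance σ², a Normal(μ₀, σ₀²) prior on μ is conjugate. Posterior precision = 1/σ₀² + n/σ²; posterior mean is the precision-weighted average of μ₀ and x̄.
σ₀² = 41.42² = 1715.6164, σ² = 5.24² = 27.4576. Prior precision 1/σ₀² = 1/1715.6164; data precision n/σ² = 9/27.4576.
w = (n/σ²)/(1/σ₀² + n/σ²) = n·σ₀²/(σ² + n·σ₀²) = 9·1715.6164/(27.4576 + 9·1715.6164) = 15440.5476/15468.0052 = 0.9982.

0.9982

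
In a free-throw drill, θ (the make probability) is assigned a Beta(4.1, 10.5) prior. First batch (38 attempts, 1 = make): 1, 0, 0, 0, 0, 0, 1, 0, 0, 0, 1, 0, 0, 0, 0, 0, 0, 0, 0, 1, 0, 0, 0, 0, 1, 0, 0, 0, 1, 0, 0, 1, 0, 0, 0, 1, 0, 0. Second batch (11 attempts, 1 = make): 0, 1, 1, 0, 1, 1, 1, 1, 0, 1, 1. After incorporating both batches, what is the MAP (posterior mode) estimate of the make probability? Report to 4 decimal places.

The Beta prior is conjugate to a Binomial/Bernoulli likelihood; the update adds successes to α and failures to β.
After batch 1: Beta(4.1+8, 10.5+30) = Beta(12.1, 40.5).
After batch 2: Beta(12.1+8, 40.5+3) = Beta(20.1, 43.5).
Mode of Beta(a,b) for a,b>1 is (a−1)/(a+b−2) = 19.1/61.6 = 0.3101.

0.3101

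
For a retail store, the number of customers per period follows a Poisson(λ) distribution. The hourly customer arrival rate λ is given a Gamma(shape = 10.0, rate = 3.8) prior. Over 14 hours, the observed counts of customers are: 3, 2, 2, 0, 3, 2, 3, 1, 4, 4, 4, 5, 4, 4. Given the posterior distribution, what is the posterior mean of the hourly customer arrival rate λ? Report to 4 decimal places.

2.8652

With a Gamma(shape α, rate β) prior, the Poisson likelihood is conjugate: the posterior is Gamma(α + ΣXᵢ, β + n).
Sum of counts S = 41 over n = 14 hours.
Posterior: Gamma(α+S, β+n) = Gamma(10.0+41, 3.8+14) = Gamma(51.0, 17.8).
Posterior mean = α/β = 51.0/17.8 = 2.8652.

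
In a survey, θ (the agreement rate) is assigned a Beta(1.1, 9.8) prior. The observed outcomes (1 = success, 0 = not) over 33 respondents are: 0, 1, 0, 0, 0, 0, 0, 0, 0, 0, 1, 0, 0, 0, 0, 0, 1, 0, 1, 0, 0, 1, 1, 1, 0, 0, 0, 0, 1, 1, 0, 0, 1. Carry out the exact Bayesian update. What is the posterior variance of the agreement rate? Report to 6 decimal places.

0.004207

The Beta prior is conjugate to a Binomial/Bernoulli likelihood; the update adds successes to α and failures to β.
Posterior: Beta(α+k, β+n−k) = Beta(1.1+10, 9.8+23) = Beta(11.1, 32.8).
Var = αβ/((α+β)²(α+β+1)) = 11.1·32.8/(43.9²·44.9) = 0.004207.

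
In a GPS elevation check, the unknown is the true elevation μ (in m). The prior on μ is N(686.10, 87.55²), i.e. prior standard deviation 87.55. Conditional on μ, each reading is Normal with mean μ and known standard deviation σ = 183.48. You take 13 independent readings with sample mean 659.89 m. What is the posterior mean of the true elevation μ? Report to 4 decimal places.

666.5088

For Normal data with known variance σ², a Normal(μ₀, σ₀²) prior on μ is conjugate. Posterior precision = 1/σ₀² + n/σ²; posterior mean is the precision-weighted average of μ₀ and x̄.
n·x̄ = 13·659.89 = 8578.57.
σ₀² = 87.55² = 7665.0025, σ² = 183.48² = 33664.9104; σ² + n·σ₀² = 33664.9104 + 13·7665.0025 = 133309.9429.
Posterior mean = (μ₀/σ₀² + n·x̄/σ²)/(1/σ₀² + n/σ²) = (σ²·μ₀ + σ₀²·n·x̄)/(σ² + n·σ₀²) = (33664.9104·686.10 + 7665.0025·8578.57)/133309.9429 = 88852255.521865/133309.9429 = 666.5088.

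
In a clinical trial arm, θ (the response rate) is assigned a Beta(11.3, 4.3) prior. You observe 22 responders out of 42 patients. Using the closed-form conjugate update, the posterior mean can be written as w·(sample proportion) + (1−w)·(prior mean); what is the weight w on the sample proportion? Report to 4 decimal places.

0.7292

The Beta prior is conjugate to a Binomial/Bernoulli likelihood; the update adds successes to α and failures to β.
Posterior mean = (α₀+k)/(α₀+β₀+n) = [n/(α₀+β₀+n)]·(k/n) + [(α₀+β₀)/(α₀+β₀+n)]·α₀/(α₀+β₀), so only n and the prior enter the weight.
The weight on the data is w = n/(α₀+β₀+n) = 42/(11.3+4.3+42) = 42/57.6 = 0.7292.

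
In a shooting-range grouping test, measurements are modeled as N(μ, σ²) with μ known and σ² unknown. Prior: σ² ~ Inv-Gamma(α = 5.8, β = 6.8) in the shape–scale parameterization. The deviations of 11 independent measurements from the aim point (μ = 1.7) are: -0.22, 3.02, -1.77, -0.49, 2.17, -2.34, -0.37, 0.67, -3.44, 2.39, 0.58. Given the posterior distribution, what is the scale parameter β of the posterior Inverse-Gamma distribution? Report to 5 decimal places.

With known mean μ and an Inverse-Gamma(α, β) prior on σ², the Normal likelihood is conjugate: posterior is Inv-Gamma(α + n/2, β + Σ(xᵢ−μ)²/2).
Σ(xᵢ−μ)² = (-0.22)² + (3.02)² + (-1.77)² + (-0.49)² + (2.17)² + (-2.34)² + (-0.37)² + (0.67)² + (-3.44)² + (2.39)² + (0.58)² = 41.1942.
Posterior: Inv-Gamma(5.8 + 11/2, 6.8 + 41.1942/2) = Inv-Gamma(11.30, 27.39710).
Posterior β = 27.39710.

27.39710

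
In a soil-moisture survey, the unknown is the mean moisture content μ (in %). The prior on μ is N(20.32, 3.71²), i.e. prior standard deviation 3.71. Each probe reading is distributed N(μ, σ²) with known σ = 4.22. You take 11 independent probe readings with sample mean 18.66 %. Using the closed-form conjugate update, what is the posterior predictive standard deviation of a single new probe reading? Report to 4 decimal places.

For Normal data with known variance σ², a Normal(μ₀, σ₀²) prior on μ is conjugate. Posterior precision = 1/σ₀² + n/σ²; posterior mean is the precision-weighted average of μ₀ and x̄.
σ₀² = 3.71² = 13.7641, σ² = 4.22² = 17.8084; σ² + n·σ₀² = 17.8084 + 11·13.7641 = 169.2135.
Posterior precision = 1/σ₀² + n/σ² = 1/13.7641 + 11/17.8084 = (σ² + n·σ₀²)/(σ₀²σ²) = 169.2135/(13.7641·17.8084); posterior variance σₙ² = σ₀²σ²/(σ² + n·σ₀²) = 13.7641·17.8084/169.2135 = 1.448564.
Predictive variance for one new observation = σₙ² + σ² = 13.7641·17.8084/169.2135 + 17.8084 = σ²·(σ₀² + 169.2135)/169.2135 = 17.8084·182.9776/169.2135 = 19.256964; SD = √(17.8084·182.9776/169.2135) = 4.3883.

4.3883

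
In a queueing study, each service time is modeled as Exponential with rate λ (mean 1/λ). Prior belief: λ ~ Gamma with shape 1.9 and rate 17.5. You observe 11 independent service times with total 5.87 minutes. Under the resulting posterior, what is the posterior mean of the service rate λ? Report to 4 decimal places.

0.5520

With a Gamma(shape α, rate β) prior on the exponential rate λ, the posterior after n observations with total T = Σxᵢ is Gamma(α+n, β+T).
Posterior: Gamma(1.9+11, 17.5+5.87) = Gamma(12.9, 23.37).
Posterior mean of λ = α/β = 12.9/23.37 = 0.5520.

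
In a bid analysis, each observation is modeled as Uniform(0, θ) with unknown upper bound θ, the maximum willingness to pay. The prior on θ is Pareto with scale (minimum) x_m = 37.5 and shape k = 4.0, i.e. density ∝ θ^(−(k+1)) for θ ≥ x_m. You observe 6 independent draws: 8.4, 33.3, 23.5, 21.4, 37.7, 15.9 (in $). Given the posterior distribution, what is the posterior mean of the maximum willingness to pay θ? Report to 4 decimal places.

A Pareto(scale x_m, shape k) prior on the upper bound θ of Uniform(0, θ) is conjugate: posterior is Pareto(max(x_m, max xᵢ), k + n).
Sample maximum = 37.7; prior scale x_m = 37.5 → posterior scale = max = 37.7.
Posterior shape = 4.0 + 6 = 10.0.
E[θ|data] = k·x_m/(k−1) = 10.0·37.7/9.0 = 41.8889.

41.8889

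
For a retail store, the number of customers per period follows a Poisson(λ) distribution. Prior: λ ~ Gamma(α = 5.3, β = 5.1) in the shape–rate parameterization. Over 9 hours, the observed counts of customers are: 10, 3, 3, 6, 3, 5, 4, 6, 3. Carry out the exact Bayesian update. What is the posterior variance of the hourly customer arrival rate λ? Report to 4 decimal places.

With a Gamma(shape α, rate β) prior, the Poisson likelihood is conjugate: the posterior is Gamma(α + ΣXᵢ, β + n).
Sum of counts S = 43 over n = 9 hours.
Posterior: Gamma(α+S, β+n) = Gamma(5.3+43, 5.1+9) = Gamma(48.3, 14.1).
Var = α/β² = 48.3/14.1² = 0.2429.

0.2429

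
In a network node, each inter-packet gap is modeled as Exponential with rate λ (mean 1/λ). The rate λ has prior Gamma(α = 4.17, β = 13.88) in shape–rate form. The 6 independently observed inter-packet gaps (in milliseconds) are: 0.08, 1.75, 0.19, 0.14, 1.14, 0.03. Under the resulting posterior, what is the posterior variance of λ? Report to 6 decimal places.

0.034337

With a Gamma(shape α, rate β) prior on the exponential rate λ, the posterior after n observations with total T = Σxᵢ is Gamma(α+n, β+T).
Sum of observations T = 3.33 milliseconds; n = 6.
Posterior: Gamma(4.17+6, 13.88+3.33) = Gamma(10.17, 17.21).
Var = α/β² = 0.034337.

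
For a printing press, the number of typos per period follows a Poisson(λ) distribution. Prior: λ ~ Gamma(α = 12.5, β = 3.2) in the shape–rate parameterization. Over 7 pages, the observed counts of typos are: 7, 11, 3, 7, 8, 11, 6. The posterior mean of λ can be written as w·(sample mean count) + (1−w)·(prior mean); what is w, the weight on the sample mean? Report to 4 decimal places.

With a Gamma(shape α, rate β) prior, the Poisson likelihood is conjugate: the posterior is Gamma(α + ΣXᵢ, β + n).
Posterior mean = (α₀+S)/(β₀+n) = [n/(β₀+n)]·(S/n) + [β₀/(β₀+n)]·(α₀/β₀), so only n and β₀ enter the weight.
Weight on data w = n/(β₀+n) = 7/(3.2+7) = 7/10.2 = 0.6863.

0.6863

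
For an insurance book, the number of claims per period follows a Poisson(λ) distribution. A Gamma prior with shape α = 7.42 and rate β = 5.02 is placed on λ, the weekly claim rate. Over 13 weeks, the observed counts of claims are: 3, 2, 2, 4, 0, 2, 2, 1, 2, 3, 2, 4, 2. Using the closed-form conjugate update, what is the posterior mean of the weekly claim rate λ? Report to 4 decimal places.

With a Gamma(shape α, rate β) prior, the Poisson likelihood is conjugate: the posterior is Gamma(α + ΣXᵢ, β + n).
Sum of counts S = 29 over n = 13 weeks.
Posterior: Gamma(α+S, β+n) = Gamma(7.42+29, 5.02+13) = Gamma(36.42, 18.02).
Posterior mean = α/β = 36.42/18.02 = 2.0211.

2.0211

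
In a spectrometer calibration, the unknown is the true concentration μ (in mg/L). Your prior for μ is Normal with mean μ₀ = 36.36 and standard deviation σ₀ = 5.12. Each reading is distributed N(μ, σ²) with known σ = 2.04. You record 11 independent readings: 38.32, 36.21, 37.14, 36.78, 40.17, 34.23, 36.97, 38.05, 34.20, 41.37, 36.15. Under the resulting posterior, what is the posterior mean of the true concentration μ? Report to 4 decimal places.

37.2230

For Normal data with known variance σ², a Normal(μ₀, σ₀²) prior on μ is conjugate. Posterior precision = 1/σ₀² + n/σ²; posterior mean is the precision-weighted average of μ₀ and x̄.
Σxᵢ = 38.32 + 36.21 + 37.14 + 36.78 + 40.17 + 34.23 + 36.97 + 38.05 + 34.20 + 41.37 + 36.15 = 409.59, so n·x̄ = 409.59.
σ₀² = 5.12² = 26.2144, σ² = 2.04² = 4.1616; σ² + n·σ₀² = 4.1616 + 11·26.2144 = 292.52.
Posterior mean = (μ₀/σ₀² + n·x̄/σ²)/(1/σ₀² + n/σ²) = (σ²·μ₀ + σ₀²·n·x̄)/(σ² + n·σ₀²) = (4.1616·36.36 + 26.2144·409.59)/292.52 = 10888.471872/292.52 = 37.2230.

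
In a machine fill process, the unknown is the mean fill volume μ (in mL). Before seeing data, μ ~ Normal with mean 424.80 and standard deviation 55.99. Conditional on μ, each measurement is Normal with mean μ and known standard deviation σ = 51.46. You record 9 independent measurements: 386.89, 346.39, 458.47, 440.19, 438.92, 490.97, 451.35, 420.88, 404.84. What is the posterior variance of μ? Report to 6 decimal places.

For Normal data with known variance σ², a Normal(μ₀, σ₀²) prior on μ is conjugate. Posterior precision = 1/σ₀² + n/σ²; posterior mean is the precision-weighted average of μ₀ and x̄.
σ₀² = 55.99² = 3134.8801, σ² = 51.46² = 2648.1316; σ² + n·σ₀² = 2648.1316 + 9·3134.8801 = 30862.0525.
Posterior precision = 1/σ₀² + n/σ² = 1/3134.8801 + 9/2648.1316 = (σ² + n·σ₀²)/(σ₀²σ²) = 30862.0525/(3134.8801·2648.1316); posterior variance σₙ² = σ₀²σ²/(σ² + n·σ₀²) = 3134.8801·2648.1316/30862.0525 = 268.989726.

268.989726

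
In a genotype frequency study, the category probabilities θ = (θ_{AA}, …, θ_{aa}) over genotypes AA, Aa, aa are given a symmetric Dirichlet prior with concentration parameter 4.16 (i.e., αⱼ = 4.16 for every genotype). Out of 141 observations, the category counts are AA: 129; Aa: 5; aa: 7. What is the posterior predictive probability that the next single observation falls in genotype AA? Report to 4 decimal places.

0.8676

The Dirichlet prior is conjugate to the Multinomial likelihood: each posterior αⱼ = prior αⱼ + observed count nⱼ.
Posterior concentration: (133.16, 9.16, 11.16), total = 153.48.
P(next = AA | data) = α_{AA}/Σα = 0.8676.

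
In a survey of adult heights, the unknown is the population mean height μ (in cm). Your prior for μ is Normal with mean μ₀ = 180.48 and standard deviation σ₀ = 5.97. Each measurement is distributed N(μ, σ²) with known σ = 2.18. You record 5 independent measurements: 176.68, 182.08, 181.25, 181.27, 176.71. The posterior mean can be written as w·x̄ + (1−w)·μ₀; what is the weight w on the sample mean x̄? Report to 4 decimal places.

For Normal data with known variance σ², a Normal(μ₀, σ₀²) prior on μ is conjugate. Posterior precision = 1/σ₀² + n/σ²; posterior mean is the precision-weighted average of μ₀ and x̄.
σ₀² = 5.97² = 35.6409, σ² = 2.18² = 4.7524. Prior precision 1/σ₀² = 1/35.6409; data precision n/σ² = 5/4.7524.
w = (n/σ²)/(1/σ₀² + n/σ²) = n·σ₀²/(σ² + n·σ₀²) = 5·35.6409/(4.7524 + 5·35.6409) = 178.2045/182.9569 = 0.9740.

0.9740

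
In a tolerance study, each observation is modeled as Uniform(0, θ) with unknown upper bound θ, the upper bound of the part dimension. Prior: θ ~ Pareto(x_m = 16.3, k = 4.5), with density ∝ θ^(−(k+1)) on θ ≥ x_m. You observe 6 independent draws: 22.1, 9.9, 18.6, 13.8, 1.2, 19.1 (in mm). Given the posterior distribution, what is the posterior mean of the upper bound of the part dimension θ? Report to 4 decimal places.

A Pareto(scale x_m, shape k) prior on the upper bound θ of Uniform(0, θ) is conjugate: posterior is Pareto(max(x_m, max xᵢ), k + n).
Sample maximum = 22.1; prior scale x_m = 16.3 → posterior scale = max = 22.1.
Posterior shape = 4.5 + 6 = 10.5.
E[θ|data] = k·x_m/(k−1) = 10.5·22.1/9.5 = 24.4263.

24.4263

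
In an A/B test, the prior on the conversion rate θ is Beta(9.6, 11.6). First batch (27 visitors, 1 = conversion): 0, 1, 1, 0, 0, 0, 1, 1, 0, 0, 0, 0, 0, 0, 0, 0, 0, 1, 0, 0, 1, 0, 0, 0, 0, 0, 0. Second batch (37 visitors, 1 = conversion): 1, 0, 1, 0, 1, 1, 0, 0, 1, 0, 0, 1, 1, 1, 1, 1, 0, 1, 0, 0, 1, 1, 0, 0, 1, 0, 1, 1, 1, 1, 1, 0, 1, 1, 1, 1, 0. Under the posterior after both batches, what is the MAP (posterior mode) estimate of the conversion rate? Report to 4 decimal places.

0.4519

The Beta prior is conjugate to a Binomial/Bernoulli likelihood; the update adds successes to α and failures to β.
After batch 1: Beta(9.6+6, 11.6+21) = Beta(15.6, 32.6).
After batch 2: Beta(15.6+23, 32.6+14) = Beta(38.6, 46.6).
Mode of Beta(a,b) for a,b>1 is (a−1)/(a+b−2) = 37.6/83.2 = 0.4519.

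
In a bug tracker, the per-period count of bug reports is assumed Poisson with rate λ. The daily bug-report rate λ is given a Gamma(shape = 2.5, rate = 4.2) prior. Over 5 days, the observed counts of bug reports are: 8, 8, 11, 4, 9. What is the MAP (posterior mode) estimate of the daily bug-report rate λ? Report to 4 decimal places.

4.5109

With a Gamma(shape α, rate β) prior, the Poisson likelihood is conjugate: the posterior is Gamma(α + ΣXᵢ, β + n).
Sum of counts S = 40 over n = 5 days.
Posterior: Gamma(α+S, β+n) = Gamma(2.5+40, 4.2+5) = Gamma(42.5, 9.2).
Mode of Gamma(α,β) for α≥1 is (α−1)/β = 41.5/9.2 = 4.5109.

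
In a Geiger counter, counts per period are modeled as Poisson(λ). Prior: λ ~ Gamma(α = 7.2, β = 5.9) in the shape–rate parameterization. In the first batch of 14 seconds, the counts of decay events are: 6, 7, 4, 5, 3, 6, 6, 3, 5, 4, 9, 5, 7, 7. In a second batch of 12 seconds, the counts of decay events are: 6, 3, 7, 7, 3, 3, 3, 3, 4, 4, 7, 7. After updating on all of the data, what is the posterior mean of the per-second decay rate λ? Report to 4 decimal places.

With a Gamma(shape α, rate β) prior, the Poisson likelihood is conjugate: the posterior is Gamma(α + ΣXᵢ, β + n).
Batch 1: sum of counts S = 77 over n = 14 seconds.
After batch 1: Gamma(α+S, β+n) = Gamma(7.2+77, 5.9+14) = Gamma(84.2, 19.9).
Batch 2: sum of counts S = 57 over n = 12 seconds.
After batch 2: Gamma(α+S, β+n) = Gamma(84.2+57, 19.9+12) = Gamma(141.2, 31.9).
Posterior mean = α/β = 141.2/31.9 = 4.4263.

4.4263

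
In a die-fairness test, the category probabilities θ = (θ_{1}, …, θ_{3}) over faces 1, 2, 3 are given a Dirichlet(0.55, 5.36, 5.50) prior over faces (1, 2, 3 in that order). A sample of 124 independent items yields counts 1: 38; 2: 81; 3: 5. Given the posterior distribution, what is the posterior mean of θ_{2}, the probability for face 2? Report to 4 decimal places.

The Dirichlet prior is conjugate to the Multinomial likelihood: each posterior αⱼ = prior αⱼ + observed count nⱼ.
Posterior concentration: (38.55, 86.36, 10.50), total = 135.41.
E[θ_{2}|data] = α_{2}/Σα = 86.36/135.41 = 0.6378.

0.6378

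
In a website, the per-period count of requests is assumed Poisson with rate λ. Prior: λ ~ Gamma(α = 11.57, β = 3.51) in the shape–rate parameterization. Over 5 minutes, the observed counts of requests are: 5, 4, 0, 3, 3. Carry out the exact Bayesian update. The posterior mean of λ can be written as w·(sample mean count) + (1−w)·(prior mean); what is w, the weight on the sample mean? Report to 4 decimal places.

0.5875

With a Gamma(shape α, rate β) prior, the Poisson likelihood is conjugate: the posterior is Gamma(α + ΣXᵢ, β + n).
Posterior mean = (α₀+S)/(β₀+n) = [n/(β₀+n)]·(S/n) + [β₀/(β₀+n)]·(α₀/β₀), so only n and β₀ enter the weight.
Weight on data w = n/(β₀+n) = 5/(3.51+5) = 5/8.51 = 0.5875.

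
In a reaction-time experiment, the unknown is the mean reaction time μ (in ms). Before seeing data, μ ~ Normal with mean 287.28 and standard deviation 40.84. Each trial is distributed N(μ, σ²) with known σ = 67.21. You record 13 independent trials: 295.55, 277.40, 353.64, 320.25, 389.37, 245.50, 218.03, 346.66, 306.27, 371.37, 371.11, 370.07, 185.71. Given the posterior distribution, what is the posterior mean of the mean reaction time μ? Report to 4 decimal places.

For Normal data with known variance σ², a Normal(μ₀, σ₀²) prior on μ is conjugate. Posterior precision = 1/σ₀² + n/σ²; posterior mean is the precision-weighted average of μ₀ and x̄.
Σxᵢ = 295.55 + 277.40 + 353.64 + 320.25 + 389.37 + 245.50 + 218.03 + 346.66 + 306.27 + 371.37 + 371.11 + 370.07 + 185.71 = 4050.93, so n·x̄ = 4050.93.
σ₀² = 40.84² = 1667.9056, σ² = 67.21² = 4517.1841; σ² + n·σ₀² = 4517.1841 + 13·1667.9056 = 26199.9569.
Posterior mean = (μ₀/σ₀² + n·x̄/σ²)/(1/σ₀² + n/σ²) = (σ²·μ₀ + σ₀²·n·x̄)/(σ² + n·σ₀²) = (4517.1841·287.28 + 1667.9056·4050.93)/26199.9569 = 8054265.480456/26199.9569 = 307.4152.

307.4152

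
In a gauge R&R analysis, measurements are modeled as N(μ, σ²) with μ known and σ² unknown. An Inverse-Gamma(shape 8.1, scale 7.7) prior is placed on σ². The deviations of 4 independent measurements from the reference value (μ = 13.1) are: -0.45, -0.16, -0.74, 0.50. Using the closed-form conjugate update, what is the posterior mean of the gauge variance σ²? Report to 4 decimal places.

With known mean μ and an Inverse-Gamma(α, β) prior on σ², the Normal likelihood is conjugate: posterior is Inv-Gamma(α + n/2, β + Σ(xᵢ−μ)²/2).
Σ(xᵢ−μ)² = (-0.45)² + (-0.16)² + (-0.74)² + (0.50)² = 1.0257.
Posterior: Inv-Gamma(8.1 + 4/2, 7.7 + 1.0257/2) = Inv-Gamma(10.10, 8.21285).
E[σ²|data] = β/(α−1) = 8.21285/9.10 = 0.9025.

0.9025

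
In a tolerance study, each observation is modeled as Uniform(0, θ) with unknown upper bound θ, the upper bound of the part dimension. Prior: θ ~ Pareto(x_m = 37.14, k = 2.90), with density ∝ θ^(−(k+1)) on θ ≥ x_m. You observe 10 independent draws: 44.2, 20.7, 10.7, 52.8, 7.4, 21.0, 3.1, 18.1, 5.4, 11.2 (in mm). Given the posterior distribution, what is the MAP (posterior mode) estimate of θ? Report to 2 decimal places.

52.80

A Pareto(scale x_m, shape k) prior on the upper bound θ of Uniform(0, θ) is conjugate: posterior is Pareto(max(x_m, max xᵢ), k + n).
Sample maximum = 52.8; prior scale x_m = 37.14 → posterior scale = max = 52.80.
Posterior shape = 2.90 + 10 = 12.90.
The Pareto density is decreasing on [x_m, ∞), so the mode is x_m = 52.80.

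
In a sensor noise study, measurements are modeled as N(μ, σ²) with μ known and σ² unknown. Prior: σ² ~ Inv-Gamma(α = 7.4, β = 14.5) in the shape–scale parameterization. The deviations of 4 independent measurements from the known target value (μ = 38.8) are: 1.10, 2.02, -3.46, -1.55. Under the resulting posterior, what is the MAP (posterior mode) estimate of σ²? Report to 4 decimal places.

2.3396

With known mean μ and an Inverse-Gamma(α, β) prior on σ², the Normal likelihood is conjugate: posterior is Inv-Gamma(α + n/2, β + Σ(xᵢ−μ)²/2).
Σ(xᵢ−μ)² = (1.10)² + (2.02)² + (-3.46)² + (-1.55)² = 19.6645.
Posterior: Inv-Gamma(7.4 + 4/2, 14.5 + 19.6645/2) = Inv-Gamma(9.40, 24.33225).
Mode = β/(α+1) = 24.33225/10.40 = 2.3396.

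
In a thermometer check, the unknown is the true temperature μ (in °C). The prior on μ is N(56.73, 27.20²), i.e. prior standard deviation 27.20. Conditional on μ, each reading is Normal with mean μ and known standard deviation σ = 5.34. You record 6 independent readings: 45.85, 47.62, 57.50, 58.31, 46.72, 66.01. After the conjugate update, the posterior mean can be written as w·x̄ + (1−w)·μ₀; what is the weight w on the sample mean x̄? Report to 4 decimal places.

0.9936

For Normal data with known variance σ², a Normal(μ₀, σ₀²) prior on μ is conjugate. Posterior precision = 1/σ₀² + n/σ²; posterior mean is the precision-weighted average of μ₀ and x̄.
σ₀² = 27.20² = 739.84, σ² = 5.34² = 28.5156. Prior precision 1/σ₀² = 1/739.84; data precision n/σ² = 6/28.5156.
w = (n/σ²)/(1/σ₀² + n/σ²) = n·σ₀²/(σ² + n·σ₀²) = 6·739.84/(28.5156 + 6·739.84) = 4439.04/4467.5556 = 0.9936.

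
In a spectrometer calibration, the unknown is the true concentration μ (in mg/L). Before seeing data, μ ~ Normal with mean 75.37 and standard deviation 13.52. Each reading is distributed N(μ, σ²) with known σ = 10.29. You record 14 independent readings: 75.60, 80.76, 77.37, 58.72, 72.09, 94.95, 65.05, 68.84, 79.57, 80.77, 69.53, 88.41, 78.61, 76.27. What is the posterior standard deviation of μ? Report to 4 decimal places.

For Normal data with known variance σ², a Normal(μ₀, σ₀²) prior on μ is conjugate. Posterior precision = 1/σ₀² + n/σ²; posterior mean is the precision-weighted average of μ₀ and x̄.
σ₀² = 13.52² = 182.7904, σ² = 10.29² = 105.8841; σ² + n·σ₀² = 105.8841 + 14·182.7904 = 2664.9497.
Posterior precision = 1/σ₀² + n/σ² = 1/182.7904 + 14/105.8841 = (σ² + n·σ₀²)/(σ₀²σ²) = 2664.9497/(182.7904·105.8841); posterior variance σₙ² = σ₀²σ²/(σ² + n·σ₀²) = 182.7904·105.8841/2664.9497 = 7.262650.
Posterior SD = √σₙ² = √(182.7904·105.8841/2664.9497) = 2.6949.

2.6949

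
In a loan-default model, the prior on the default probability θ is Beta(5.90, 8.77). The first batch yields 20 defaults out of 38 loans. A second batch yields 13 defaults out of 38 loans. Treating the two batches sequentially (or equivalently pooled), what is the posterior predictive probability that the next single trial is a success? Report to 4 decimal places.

The Beta prior is conjugate to a Binomial/Bernoulli likelihood; the update adds successes to α and failures to β.
After batch 1: Beta(5.90+20, 8.77+18) = Beta(25.90, 26.77).
After batch 2: Beta(25.90+13, 26.77+25) = Beta(38.90, 51.77).
For a single future Bernoulli trial, P(success | data) = α/(α+β) = 0.4290.

0.4290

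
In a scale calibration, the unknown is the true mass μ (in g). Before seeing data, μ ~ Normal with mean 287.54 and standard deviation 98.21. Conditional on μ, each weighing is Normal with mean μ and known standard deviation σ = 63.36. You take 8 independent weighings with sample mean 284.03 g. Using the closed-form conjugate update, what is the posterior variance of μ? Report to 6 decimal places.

476.994594

For Normal data with known variance σ², a Normal(μ₀, σ₀²) prior on μ is conjugate. Posterior precision = 1/σ₀² + n/σ²; posterior mean is the precision-weighted average of μ₀ and x̄.
σ₀² = 98.21² = 9645.2041, σ² = 63.36² = 4014.4896; σ² + n·σ₀² = 4014.4896 + 8·9645.2041 = 81176.1224.
Posterior precision = 1/σ₀² + n/σ² = 1/9645.2041 + 8/4014.4896 = (σ² + n·σ₀²)/(σ₀²σ²) = 81176.1224/(9645.2041·4014.4896); posterior variance σₙ² = σ₀²σ²/(σ² + n·σ₀²) = 9645.2041·4014.4896/81176.1224 = 476.994594.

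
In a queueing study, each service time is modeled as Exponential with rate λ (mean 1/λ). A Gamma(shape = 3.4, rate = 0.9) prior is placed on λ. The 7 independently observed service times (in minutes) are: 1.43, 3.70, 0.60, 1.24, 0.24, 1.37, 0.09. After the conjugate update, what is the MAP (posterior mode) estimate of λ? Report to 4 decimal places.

With a Gamma(shape α, rate β) prior on the exponential rate λ, the posterior after n observations with total T = Σxᵢ is Gamma(α+n, β+T).
Sum of observations T = 8.67 minutes; n = 7.
Posterior: Gamma(3.4+7, 0.9+8.67) = Gamma(10.4, 9.57).
Mode = (α−1)/β = 0.9822.

0.9822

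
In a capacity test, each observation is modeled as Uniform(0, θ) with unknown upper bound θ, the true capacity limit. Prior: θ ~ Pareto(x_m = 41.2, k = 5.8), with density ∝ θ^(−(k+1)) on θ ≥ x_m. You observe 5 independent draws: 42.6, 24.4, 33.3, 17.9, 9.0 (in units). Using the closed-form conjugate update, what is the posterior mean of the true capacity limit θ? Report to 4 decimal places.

46.9469

A Pareto(scale x_m, shape k) prior on the upper bound θ of Uniform(0, θ) is conjugate: posterior is Pareto(max(x_m, max xᵢ), k + n).
Sample maximum = 42.6; prior scale x_m = 41.2 → posterior scale = max = 42.6.
Posterior shape = 5.8 + 5 = 10.8.
E[θ|data] = k·x_m/(k−1) = 10.8·42.6/9.8 = 46.9469.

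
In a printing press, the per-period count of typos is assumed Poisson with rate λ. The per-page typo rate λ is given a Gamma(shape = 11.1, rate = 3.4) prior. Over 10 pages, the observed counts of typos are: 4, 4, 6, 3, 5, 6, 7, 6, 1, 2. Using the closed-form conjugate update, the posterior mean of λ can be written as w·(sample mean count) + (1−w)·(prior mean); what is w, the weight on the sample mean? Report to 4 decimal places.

0.7463

With a Gamma(shape α, rate β) prior, the Poisson likelihood is conjugate: the posterior is Gamma(α + ΣXᵢ, β + n).
Posterior mean = (α₀+S)/(β₀+n) = [n/(β₀+n)]·(S/n) + [β₀/(β₀+n)]·(α₀/β₀), so only n and β₀ enter the weight.
Weight on data w = n/(β₀+n) = 10/(3.4+10) = 10/13.4 = 0.7463.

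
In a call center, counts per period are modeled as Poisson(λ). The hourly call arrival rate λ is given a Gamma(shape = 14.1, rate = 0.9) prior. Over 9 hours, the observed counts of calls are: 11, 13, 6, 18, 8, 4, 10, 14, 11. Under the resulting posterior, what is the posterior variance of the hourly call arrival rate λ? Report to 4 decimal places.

With a Gamma(shape α, rate β) prior, the Poisson likelihood is conjugate: the posterior is Gamma(α + ΣXᵢ, β + n).
Sum of counts S = 95 over n = 9 hours.
Posterior: Gamma(α+S, β+n) = Gamma(14.1+95, 0.9+9) = Gamma(109.1, 9.9).
Var = α/β² = 109.1/9.9² = 1.1132.

1.1132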